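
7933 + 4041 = 11974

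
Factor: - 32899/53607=-197/321 = - 3^(-1)*107^ ( - 1)*197^1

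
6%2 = 0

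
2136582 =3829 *558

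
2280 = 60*38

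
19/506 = 19/506 = 0.04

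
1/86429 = 1/86429 = 0.00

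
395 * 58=22910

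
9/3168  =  1/352 = 0.00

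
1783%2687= 1783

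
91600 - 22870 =68730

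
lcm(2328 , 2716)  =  16296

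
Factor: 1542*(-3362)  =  -5184204 = -2^2*3^1*41^2*257^1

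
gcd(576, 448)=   64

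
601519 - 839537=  - 238018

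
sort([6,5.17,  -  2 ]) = [-2, 5.17, 6]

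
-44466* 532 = -23655912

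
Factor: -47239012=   -  2^2*683^1  *17291^1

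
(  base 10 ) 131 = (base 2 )10000011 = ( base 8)203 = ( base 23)5g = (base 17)7c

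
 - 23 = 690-713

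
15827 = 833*19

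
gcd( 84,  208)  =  4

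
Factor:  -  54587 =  - 13^2*17^1*19^1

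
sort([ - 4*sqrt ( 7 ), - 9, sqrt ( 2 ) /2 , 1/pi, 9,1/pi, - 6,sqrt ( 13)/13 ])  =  [  -  4*sqrt(7),-9, - 6, sqrt(13 )/13, 1/pi,1/pi,sqrt(2)/2,  9]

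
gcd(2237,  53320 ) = 1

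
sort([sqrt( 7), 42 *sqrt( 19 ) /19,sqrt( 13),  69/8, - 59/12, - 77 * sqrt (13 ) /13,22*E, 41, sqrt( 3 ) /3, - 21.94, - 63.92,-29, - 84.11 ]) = [ - 84.11, - 63.92,  -  29,- 21.94, - 77*sqrt( 13) /13, - 59/12, sqrt( 3)/3, sqrt( 7 ), sqrt( 13), 69/8, 42*sqrt( 19) /19, 41 , 22*E] 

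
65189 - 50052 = 15137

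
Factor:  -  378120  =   - 2^3 * 3^1*5^1 * 23^1*137^1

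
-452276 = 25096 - 477372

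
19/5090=19/5090 = 0.00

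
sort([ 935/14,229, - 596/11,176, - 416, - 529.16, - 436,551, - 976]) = [ - 976, - 529.16, - 436,-416, - 596/11, 935/14,176,  229,551]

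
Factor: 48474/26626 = 24237/13313 = 3^2*2693^1 * 13313^( - 1 )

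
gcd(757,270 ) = 1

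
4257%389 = 367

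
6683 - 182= 6501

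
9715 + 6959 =16674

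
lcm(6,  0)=0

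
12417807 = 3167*3921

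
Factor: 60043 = 97^1*619^1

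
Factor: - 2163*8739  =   - 18902457 =- 3^3*7^1*103^1*971^1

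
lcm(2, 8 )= 8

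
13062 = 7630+5432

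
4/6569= 4/6569 = 0.00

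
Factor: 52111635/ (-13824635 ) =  - 10422327/2764927 = -  3^1*11^( - 1)*157^(-1 )*1601^( - 1)*3474109^1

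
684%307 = 70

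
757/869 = 757/869  =  0.87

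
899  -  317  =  582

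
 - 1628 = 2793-4421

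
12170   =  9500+2670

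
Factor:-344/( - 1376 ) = 1/4 = 2^( - 2 )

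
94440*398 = 37587120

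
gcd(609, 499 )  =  1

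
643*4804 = 3088972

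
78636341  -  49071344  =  29564997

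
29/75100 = 29/75100 = 0.00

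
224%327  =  224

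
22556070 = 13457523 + 9098547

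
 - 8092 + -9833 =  - 17925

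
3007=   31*97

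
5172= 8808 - 3636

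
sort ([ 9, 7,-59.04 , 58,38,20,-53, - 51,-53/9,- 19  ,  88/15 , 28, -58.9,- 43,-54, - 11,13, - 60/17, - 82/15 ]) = [ -59.04 , - 58.9, - 54,- 53,-51, - 43, - 19,-11, - 53/9,-82/15, - 60/17, 88/15,7,9,13,20, 28, 38,58 ] 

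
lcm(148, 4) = 148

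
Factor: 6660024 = 2^3*3^1*7^1*29^1*1367^1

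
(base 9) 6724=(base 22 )a5d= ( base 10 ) 4963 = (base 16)1363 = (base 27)6lm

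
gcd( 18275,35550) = 25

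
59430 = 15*3962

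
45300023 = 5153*8791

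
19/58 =19/58 = 0.33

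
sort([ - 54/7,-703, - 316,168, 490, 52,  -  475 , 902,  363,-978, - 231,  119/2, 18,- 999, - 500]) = [ - 999, - 978,- 703, - 500,-475, - 316,-231, - 54/7 , 18, 52,119/2, 168,  363  ,  490, 902] 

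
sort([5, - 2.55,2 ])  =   [ - 2.55, 2, 5]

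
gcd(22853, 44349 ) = 1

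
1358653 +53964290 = 55322943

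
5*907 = 4535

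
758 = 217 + 541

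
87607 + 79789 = 167396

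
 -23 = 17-40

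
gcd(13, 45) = 1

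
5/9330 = 1/1866 = 0.00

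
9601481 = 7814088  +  1787393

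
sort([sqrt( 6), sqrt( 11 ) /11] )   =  [ sqrt( 11 )/11,sqrt( 6 )]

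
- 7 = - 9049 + 9042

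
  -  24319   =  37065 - 61384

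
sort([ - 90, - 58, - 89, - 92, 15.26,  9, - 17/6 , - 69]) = [ - 92, - 90, - 89, - 69, - 58,-17/6,9,15.26]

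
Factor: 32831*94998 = 3118879338 = 2^1*3^1*71^1 * 223^1*32831^1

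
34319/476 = 34319/476   =  72.10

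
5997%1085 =572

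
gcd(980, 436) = 4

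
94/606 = 47/303 = 0.16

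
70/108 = 35/54 =0.65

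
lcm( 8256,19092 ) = 305472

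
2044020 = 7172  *285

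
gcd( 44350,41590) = 10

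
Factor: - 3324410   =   - 2^1 * 5^1*332441^1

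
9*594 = 5346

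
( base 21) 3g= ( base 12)67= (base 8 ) 117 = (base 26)31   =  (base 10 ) 79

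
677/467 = 677/467= 1.45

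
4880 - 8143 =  - 3263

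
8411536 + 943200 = 9354736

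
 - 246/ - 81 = 82/27=3.04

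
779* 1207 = 940253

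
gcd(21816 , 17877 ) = 303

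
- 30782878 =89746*( -343 )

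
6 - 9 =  - 3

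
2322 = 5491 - 3169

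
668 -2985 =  - 2317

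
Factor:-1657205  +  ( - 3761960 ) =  - 5^1*1083833^1 = - 5419165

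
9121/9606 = 9121/9606 = 0.95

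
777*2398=1863246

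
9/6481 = 9/6481  =  0.00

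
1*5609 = 5609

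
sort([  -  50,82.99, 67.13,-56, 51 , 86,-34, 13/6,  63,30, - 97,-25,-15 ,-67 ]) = [ -97, -67, - 56, - 50,-34, - 25,-15, 13/6, 30, 51,63, 67.13, 82.99, 86]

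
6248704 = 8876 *704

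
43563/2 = 43563/2= 21781.50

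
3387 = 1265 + 2122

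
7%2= 1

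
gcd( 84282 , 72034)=2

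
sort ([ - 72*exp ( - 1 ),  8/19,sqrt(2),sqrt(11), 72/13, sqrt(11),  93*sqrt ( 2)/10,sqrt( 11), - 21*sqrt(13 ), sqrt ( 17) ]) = [ - 21*sqrt( 13), - 72*exp( - 1),8/19 , sqrt(2 )  ,  sqrt( 11 ) , sqrt(  11 ) , sqrt( 11),sqrt(17 ),72/13,93 * sqrt(2 ) /10]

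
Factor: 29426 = 2^1 *14713^1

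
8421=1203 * 7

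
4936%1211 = 92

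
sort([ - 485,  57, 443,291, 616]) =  [ - 485,57, 291,443, 616 ] 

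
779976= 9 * 86664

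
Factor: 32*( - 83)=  - 2656 = - 2^5*83^1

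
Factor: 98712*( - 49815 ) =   -  2^3*3^8 * 5^1*41^1*457^1 = - 4917338280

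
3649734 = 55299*66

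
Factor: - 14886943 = - 14886943^1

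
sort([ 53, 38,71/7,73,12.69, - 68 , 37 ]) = [ - 68, 71/7,12.69, 37,38,53,  73] 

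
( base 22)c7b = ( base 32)5QL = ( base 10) 5973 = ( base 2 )1011101010101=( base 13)2946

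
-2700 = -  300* 9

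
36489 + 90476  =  126965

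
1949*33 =64317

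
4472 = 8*559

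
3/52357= 3/52357 = 0.00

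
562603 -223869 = 338734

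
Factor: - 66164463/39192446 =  - 2^(- 1 )*3^2 * 17^( - 2 )*67807^(-1) * 7351607^1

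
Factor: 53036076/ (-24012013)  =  - 2^2*3^1  *4419673^1 *24012013^( -1)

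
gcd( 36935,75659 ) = 1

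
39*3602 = 140478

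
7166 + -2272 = 4894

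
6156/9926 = 3078/4963 = 0.62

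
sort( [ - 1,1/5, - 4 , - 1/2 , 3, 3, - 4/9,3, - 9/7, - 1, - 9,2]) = [ - 9, - 4, - 9/7, - 1, - 1 , - 1/2, - 4/9 , 1/5, 2, 3,3, 3 ]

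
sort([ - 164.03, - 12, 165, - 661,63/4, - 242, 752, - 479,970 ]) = [ - 661, - 479, - 242 , - 164.03,- 12, 63/4, 165, 752,970]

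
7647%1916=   1899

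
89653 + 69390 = 159043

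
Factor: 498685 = 5^1*11^1*9067^1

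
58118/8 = 7264 + 3/4= 7264.75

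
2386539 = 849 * 2811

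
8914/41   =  217+17/41 = 217.41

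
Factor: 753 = 3^1*251^1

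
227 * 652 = 148004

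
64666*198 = 12803868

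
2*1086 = 2172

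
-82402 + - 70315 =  - 152717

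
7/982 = 7/982 = 0.01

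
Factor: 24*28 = 672 = 2^5*3^1 * 7^1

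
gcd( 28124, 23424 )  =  4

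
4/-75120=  - 1/18780= - 0.00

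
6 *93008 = 558048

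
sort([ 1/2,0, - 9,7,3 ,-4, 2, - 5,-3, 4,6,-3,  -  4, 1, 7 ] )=[  -  9, - 5, - 4,  -  4, - 3, - 3 , 0,  1/2, 1,2, 3,4,6,7, 7 ] 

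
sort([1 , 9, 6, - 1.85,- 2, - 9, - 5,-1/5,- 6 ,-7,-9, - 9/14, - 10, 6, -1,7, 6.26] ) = [-10,-9,-9,-7, - 6, - 5,-2,- 1.85,-1,-9/14, - 1/5, 1, 6, 6,  6.26,7, 9]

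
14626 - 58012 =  -43386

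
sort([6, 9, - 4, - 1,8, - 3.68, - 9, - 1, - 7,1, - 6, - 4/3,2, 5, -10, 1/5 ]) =[ - 10, - 9,-7, - 6,-4, - 3.68, - 4/3, - 1, - 1, 1/5, 1,2,5, 6,8, 9]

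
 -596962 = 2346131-2943093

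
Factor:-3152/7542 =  -1576/3771= - 2^3*3^ ( - 2)*197^1*419^( - 1)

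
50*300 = 15000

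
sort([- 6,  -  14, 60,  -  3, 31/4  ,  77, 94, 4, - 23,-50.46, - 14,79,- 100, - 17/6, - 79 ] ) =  [ - 100,-79,  -  50.46, - 23,-14, - 14,  -  6, - 3 ,-17/6,4, 31/4 , 60,77,79, 94]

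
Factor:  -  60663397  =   - 23^1*2637539^1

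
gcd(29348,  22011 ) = 7337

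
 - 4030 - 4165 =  - 8195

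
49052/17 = 49052/17 = 2885.41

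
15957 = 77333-61376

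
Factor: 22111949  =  29^1 * 47^1*16223^1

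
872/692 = 218/173 =1.26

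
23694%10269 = 3156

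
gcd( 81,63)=9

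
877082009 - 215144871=661937138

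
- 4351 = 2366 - 6717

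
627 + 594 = 1221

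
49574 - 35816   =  13758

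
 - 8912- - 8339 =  - 573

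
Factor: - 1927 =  - 41^1*47^1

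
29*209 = 6061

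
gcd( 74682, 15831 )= 9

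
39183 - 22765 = 16418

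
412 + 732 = 1144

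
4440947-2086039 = 2354908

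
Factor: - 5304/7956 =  - 2/3 =- 2^1 * 3^( -1)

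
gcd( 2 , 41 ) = 1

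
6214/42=147  +  20/21 = 147.95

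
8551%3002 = 2547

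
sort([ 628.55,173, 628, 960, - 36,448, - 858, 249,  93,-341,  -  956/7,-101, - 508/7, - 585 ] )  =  [ - 858,-585, - 341, - 956/7, - 101,-508/7, - 36, 93, 173,  249,  448,  628, 628.55, 960]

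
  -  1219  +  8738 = 7519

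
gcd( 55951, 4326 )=7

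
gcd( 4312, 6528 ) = 8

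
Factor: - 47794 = -2^1*23^1*1039^1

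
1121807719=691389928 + 430417791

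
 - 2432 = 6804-9236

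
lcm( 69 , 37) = 2553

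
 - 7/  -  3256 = 7/3256 = 0.00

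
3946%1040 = 826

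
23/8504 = 23/8504 = 0.00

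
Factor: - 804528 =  - 2^4*3^2*37^1 *151^1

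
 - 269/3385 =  - 1 + 3116/3385  =  -  0.08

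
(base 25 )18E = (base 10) 839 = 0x347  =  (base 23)1DB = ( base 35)ny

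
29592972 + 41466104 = 71059076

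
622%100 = 22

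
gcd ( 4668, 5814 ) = 6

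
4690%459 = 100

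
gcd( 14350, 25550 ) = 350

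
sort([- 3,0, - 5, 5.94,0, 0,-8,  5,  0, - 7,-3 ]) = [-8, - 7, - 5, - 3,-3,0, 0, 0, 0  ,  5,5.94 ] 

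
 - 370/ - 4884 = 5/66 = 0.08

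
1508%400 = 308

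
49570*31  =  1536670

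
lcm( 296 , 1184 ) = 1184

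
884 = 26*34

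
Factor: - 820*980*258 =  - 2^5 * 3^1*5^2*7^2* 41^1 * 43^1 = - 207328800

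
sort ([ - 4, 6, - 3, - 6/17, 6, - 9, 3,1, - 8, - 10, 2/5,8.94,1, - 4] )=[ - 10, - 9,-8  , -4, - 4, - 3, - 6/17,2/5 , 1,1, 3,6,6,8.94 ] 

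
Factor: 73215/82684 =2^( - 2 )*3^2 * 5^1*7^( - 1 )*1627^1*2953^( - 1 )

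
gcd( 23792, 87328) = 16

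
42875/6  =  42875/6 = 7145.83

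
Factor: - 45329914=-2^1 * 7^1*3237851^1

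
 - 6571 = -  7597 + 1026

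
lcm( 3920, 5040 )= 35280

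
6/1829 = 6/1829 =0.00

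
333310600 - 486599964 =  - 153289364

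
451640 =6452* 70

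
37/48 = 37/48=0.77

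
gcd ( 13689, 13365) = 81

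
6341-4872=1469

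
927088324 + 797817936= 1724906260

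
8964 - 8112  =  852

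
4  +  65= 69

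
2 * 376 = 752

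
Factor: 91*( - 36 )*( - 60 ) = 2^4*3^3*5^1*7^1*13^1=196560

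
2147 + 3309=5456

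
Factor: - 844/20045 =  - 2^2*5^ ( - 1)*19^( - 1) = - 4/95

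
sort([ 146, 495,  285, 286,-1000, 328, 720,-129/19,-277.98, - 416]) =[ - 1000, - 416,  -  277.98,-129/19,146, 285, 286,328, 495, 720]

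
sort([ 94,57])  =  [ 57, 94 ]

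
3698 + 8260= 11958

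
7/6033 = 7/6033 = 0.00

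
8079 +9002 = 17081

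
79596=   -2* (  -  39798 )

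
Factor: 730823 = 730823^1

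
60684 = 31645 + 29039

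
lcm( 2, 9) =18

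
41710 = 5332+36378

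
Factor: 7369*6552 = 2^3 * 3^2*7^1 * 13^1*7369^1 = 48281688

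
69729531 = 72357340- 2627809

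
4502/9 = 4502/9  =  500.22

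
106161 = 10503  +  95658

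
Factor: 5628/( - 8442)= - 2^1 * 3^( - 1) = - 2/3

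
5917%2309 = 1299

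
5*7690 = 38450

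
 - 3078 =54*( - 57)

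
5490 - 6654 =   -  1164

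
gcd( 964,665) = 1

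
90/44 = 45/22 = 2.05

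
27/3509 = 27/3509 = 0.01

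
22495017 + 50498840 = 72993857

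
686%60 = 26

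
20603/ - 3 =- 6868 +1/3 = - 6867.67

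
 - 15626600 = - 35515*440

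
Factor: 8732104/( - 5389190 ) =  - 2^2*5^(  -  1)*43^( - 1 ) * 83^ ( - 1)*151^( - 1 )*239^1*4567^1 = - 4366052/2694595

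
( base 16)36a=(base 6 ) 4014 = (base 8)1552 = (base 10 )874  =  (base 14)466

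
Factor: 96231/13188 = 32077/4396 = 2^( - 2 ) * 7^( - 1)* 157^ ( - 1 )*32077^1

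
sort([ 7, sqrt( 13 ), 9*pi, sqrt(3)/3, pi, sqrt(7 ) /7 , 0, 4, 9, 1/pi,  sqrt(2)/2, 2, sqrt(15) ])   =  [ 0,1/pi,sqrt( 7 ) /7 , sqrt (3)/3, sqrt (2 )/2,2,  pi, sqrt(13), sqrt( 15),4,7, 9, 9*pi]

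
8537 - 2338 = 6199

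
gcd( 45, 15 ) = 15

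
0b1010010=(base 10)82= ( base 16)52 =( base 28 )2q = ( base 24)3a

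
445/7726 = 445/7726 = 0.06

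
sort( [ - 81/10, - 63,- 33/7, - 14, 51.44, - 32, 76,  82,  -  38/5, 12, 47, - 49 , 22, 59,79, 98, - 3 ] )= [-63, - 49, - 32, - 14, - 81/10, - 38/5, - 33/7,  -  3, 12, 22, 47, 51.44 , 59,76,79, 82, 98 ]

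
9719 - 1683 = 8036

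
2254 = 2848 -594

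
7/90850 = 7/90850 = 0.00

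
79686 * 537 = 42791382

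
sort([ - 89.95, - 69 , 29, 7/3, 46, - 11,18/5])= [ - 89.95 , - 69, - 11 , 7/3,18/5,  29, 46]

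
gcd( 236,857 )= 1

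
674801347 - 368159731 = 306641616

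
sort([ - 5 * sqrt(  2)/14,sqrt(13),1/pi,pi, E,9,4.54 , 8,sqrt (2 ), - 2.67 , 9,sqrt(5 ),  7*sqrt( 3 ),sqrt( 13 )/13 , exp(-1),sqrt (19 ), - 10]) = [ - 10,-2.67, - 5 * sqrt( 2) /14, sqrt(13)/13,1/pi,exp( - 1),sqrt(2),sqrt (5 ),  E,pi, sqrt ( 13),  sqrt( 19 ), 4.54, 8,9,9,7*sqrt(3)] 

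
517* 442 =228514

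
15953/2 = 7976+1/2 = 7976.50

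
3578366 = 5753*622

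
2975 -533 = 2442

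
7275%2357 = 204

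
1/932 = 1/932=   0.00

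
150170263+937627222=1087797485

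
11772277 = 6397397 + 5374880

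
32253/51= 10751/17  =  632.41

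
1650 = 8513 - 6863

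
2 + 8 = 10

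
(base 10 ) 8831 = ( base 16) 227f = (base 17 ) 1d98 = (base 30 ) 9ob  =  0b10001001111111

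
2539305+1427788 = 3967093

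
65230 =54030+11200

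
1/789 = 1/789 = 0.00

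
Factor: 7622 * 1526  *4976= 2^6*7^1*37^1*103^1*109^1 * 311^1= 57876711872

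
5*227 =1135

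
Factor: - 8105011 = -167^1*48533^1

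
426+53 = 479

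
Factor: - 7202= - 2^1*13^1 * 277^1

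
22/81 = 22/81= 0.27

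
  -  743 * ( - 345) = 256335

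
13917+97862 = 111779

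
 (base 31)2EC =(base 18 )75A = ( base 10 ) 2368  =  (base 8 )4500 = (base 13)1102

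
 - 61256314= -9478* 6463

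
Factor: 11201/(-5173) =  - 7^(-1) * 23^1*487^1 * 739^( - 1)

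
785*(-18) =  - 14130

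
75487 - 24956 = 50531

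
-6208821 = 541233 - 6750054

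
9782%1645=1557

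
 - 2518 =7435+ -9953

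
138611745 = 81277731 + 57334014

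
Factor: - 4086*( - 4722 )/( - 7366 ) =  - 9647046/3683 = -2^1*3^3*29^( - 1 )*127^(-1)*227^1*787^1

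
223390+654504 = 877894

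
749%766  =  749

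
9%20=9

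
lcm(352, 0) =0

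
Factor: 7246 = 2^1*3623^1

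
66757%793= 145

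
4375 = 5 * 875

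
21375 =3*7125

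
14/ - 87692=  - 7/43846 = - 0.00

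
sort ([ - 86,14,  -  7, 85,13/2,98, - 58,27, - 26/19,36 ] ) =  [ - 86 ,-58, - 7, - 26/19, 13/2,14, 27,36,85,98 ] 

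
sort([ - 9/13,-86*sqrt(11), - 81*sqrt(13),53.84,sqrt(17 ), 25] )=[ - 81 *sqrt ( 13 ),-86*sqrt(11), - 9/13,sqrt( 17), 25, 53.84]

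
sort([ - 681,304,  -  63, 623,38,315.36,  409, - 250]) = [ - 681,-250, - 63,38, 304, 315.36,409,623] 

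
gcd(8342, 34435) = 97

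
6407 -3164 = 3243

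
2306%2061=245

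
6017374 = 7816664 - 1799290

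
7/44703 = 7/44703=0.00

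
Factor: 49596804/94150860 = 4133067/7845905 = 3^1*5^( - 1 )*587^1*2347^1*1569181^( - 1 )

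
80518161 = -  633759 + 81151920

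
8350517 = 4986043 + 3364474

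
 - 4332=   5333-9665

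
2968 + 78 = 3046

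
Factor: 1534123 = 23^1*66701^1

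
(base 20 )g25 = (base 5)201240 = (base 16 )192D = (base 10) 6445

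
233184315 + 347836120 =581020435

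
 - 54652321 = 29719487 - 84371808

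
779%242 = 53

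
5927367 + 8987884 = 14915251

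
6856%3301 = 254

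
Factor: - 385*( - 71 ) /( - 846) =  -  2^( - 1)*3^( - 2)*5^1*7^1*11^1 * 47^( - 1)*71^1 = - 27335/846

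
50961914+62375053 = 113336967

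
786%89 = 74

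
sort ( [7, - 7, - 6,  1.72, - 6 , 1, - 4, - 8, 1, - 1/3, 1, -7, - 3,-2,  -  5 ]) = [-8, - 7,-7, - 6,-6, - 5,-4, - 3, - 2, - 1/3, 1, 1,  1,1.72, 7]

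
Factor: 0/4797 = 0 =0^1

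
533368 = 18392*29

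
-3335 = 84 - 3419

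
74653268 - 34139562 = 40513706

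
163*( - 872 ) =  - 142136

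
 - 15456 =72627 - 88083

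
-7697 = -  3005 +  - 4692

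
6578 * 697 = 4584866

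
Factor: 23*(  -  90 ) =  - 2^1*3^2*5^1 *23^1 = -2070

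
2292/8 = 286 + 1/2 = 286.50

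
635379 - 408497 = 226882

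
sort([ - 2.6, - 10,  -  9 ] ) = [ - 10,-9, - 2.6]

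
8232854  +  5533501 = 13766355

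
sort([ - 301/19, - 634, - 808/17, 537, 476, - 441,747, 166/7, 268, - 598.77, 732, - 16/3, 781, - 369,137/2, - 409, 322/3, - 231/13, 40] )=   [ - 634,-598.77, - 441, - 409, - 369, - 808/17, - 231/13, - 301/19, - 16/3,166/7, 40,137/2, 322/3, 268,476,537, 732,  747,  781]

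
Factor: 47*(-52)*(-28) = 2^4*7^1*13^1*47^1  =  68432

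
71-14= 57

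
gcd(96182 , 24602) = 2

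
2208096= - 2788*( - 792 )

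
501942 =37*13566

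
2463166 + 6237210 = 8700376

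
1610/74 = 805/37  =  21.76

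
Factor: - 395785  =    -  5^1*13^1 * 6089^1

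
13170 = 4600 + 8570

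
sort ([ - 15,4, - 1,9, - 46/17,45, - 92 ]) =[ - 92, - 15, - 46/17 , - 1,4  ,  9,45]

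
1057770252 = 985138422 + 72631830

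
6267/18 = 348 + 1/6= 348.17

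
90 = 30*3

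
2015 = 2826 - 811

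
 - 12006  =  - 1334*9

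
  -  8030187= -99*81113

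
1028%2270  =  1028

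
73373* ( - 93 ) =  - 6823689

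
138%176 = 138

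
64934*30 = 1948020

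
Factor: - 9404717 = - 7^4*3917^1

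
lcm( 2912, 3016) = 84448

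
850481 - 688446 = 162035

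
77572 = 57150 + 20422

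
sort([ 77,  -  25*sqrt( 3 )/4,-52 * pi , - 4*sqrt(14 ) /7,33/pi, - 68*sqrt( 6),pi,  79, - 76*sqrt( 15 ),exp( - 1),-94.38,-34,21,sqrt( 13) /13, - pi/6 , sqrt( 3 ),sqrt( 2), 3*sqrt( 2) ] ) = [ - 76 * sqrt(15), - 68*sqrt(6),  -  52*pi, - 94.38, - 34 , - 25 * sqrt( 3)/4, - 4*sqrt( 14)/7, - pi/6, sqrt( 13) /13,  exp( - 1),sqrt( 2),sqrt( 3 ),  pi,  3*sqrt( 2 ),33/pi,21, 77 , 79 ]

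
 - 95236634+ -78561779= - 173798413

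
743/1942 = 743/1942 = 0.38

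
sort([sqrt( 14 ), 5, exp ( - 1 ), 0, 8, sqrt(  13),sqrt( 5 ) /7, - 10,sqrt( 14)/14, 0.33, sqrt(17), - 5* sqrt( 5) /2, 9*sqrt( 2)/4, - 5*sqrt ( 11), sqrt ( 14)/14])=[ - 5*sqrt ( 11 ),  -  10, - 5* sqrt(5) /2, 0, sqrt( 14)/14, sqrt(14) /14,sqrt( 5)/7,0.33, exp ( - 1), 9*sqrt( 2) /4, sqrt ( 13 ) , sqrt (14),sqrt( 17) , 5 , 8]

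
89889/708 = 29963/236 = 126.96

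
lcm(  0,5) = 0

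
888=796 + 92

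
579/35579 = 579/35579= 0.02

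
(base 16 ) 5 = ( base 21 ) 5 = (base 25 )5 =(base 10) 5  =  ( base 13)5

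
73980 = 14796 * 5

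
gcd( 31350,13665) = 15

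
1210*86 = 104060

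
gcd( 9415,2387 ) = 7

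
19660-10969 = 8691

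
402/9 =44 + 2/3 = 44.67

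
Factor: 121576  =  2^3*7^1*13^1*167^1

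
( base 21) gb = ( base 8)533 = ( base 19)I5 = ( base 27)CN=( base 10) 347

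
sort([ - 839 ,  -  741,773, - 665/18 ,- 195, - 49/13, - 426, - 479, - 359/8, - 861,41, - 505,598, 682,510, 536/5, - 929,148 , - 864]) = [ - 929, - 864,-861, - 839 , - 741,- 505, - 479, - 426, - 195, - 359/8, - 665/18 , - 49/13, 41,536/5,148,510, 598,682,773]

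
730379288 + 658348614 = 1388727902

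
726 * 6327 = 4593402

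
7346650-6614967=731683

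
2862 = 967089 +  - 964227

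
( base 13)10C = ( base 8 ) 265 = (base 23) 7K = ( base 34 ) 5b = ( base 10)181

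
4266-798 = 3468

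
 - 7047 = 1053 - 8100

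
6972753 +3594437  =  10567190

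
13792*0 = 0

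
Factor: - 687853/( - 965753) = 17^( - 1 )*79^1 * 8707^1*56809^( - 1)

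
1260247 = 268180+992067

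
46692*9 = 420228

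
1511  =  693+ 818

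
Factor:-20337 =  - 3^1* 6779^1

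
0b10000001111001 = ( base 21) ihi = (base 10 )8313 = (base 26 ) C7J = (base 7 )33144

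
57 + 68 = 125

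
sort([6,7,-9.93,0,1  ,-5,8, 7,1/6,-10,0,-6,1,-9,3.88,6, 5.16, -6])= [ - 10, - 9.93 ,-9, -6,-6,  -  5, 0,0,1/6, 1,1,3.88,5.16,6,6 , 7, 7,8]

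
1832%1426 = 406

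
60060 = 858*70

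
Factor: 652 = 2^2*163^1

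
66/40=1  +  13/20 = 1.65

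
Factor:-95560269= - 3^1*7^1*4550489^1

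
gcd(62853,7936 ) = 1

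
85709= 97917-12208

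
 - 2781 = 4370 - 7151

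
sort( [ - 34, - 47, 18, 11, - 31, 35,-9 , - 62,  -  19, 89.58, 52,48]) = [-62, - 47 , -34,-31, -19, - 9  ,  11, 18,35 , 48, 52,89.58]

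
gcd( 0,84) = 84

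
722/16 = 361/8 = 45.12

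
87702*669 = 58672638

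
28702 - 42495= - 13793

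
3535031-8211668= - 4676637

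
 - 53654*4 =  - 214616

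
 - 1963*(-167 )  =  327821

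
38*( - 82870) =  - 3149060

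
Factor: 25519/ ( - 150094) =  - 169/994  =  -2^( - 1) * 7^( - 1)*13^2 * 71^(-1 ) 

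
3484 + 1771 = 5255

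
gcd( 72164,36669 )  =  1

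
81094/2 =40547 = 40547.00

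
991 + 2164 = 3155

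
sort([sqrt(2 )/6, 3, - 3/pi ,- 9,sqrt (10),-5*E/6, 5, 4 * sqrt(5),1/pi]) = [ - 9, - 5*E/6, -3/pi, sqrt( 2 ) /6,1/pi,3, sqrt( 10 ), 5, 4 * sqrt(5)] 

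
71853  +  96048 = 167901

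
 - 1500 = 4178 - 5678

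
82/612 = 41/306 = 0.13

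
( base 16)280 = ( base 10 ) 640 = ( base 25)10F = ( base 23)14j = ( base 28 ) MO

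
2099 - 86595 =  - 84496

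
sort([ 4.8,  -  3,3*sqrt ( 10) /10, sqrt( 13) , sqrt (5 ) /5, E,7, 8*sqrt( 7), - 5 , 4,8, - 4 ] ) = [ - 5, - 4,-3,sqrt( 5) /5,3 * sqrt( 10)/10,E,sqrt (13 ),4  ,  4.8,7,8, 8*sqrt( 7) ]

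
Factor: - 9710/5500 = - 971/550 = - 2^( - 1 )*5^ ( - 2)*11^( - 1)*971^1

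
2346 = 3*782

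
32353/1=32353 = 32353.00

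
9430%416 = 278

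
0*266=0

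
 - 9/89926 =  - 9/89926 =- 0.00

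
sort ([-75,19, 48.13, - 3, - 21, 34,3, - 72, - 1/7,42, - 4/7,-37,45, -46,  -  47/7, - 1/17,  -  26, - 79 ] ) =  [- 79,-75, - 72, - 46,  -  37, - 26, - 21, - 47/7, - 3, - 4/7, - 1/7 , - 1/17 , 3,19,34,42,45,  48.13 ] 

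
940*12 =11280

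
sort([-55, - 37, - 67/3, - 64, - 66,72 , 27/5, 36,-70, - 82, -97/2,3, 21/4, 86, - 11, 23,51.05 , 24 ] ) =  [ - 82, - 70,-66 ,-64, - 55, - 97/2,-37, - 67/3, - 11, 3 , 21/4, 27/5,  23, 24 , 36,51.05,72, 86 ]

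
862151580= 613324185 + 248827395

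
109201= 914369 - 805168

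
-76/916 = -19/229 = - 0.08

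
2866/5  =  2866/5 = 573.20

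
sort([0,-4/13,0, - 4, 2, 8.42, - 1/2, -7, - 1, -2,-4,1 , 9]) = [ -7,-4, - 4,  -  2 , - 1, - 1/2,-4/13, 0,  0,1,  2,  8.42,9 ]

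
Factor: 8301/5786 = 2^(- 1)*3^1*11^( - 1)*263^( - 1)*2767^1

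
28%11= 6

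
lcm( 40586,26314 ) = 2394574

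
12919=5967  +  6952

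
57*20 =1140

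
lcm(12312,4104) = 12312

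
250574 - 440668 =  - 190094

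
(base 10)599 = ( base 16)257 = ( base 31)JA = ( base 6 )2435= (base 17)214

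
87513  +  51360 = 138873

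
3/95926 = 3/95926= 0.00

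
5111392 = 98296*52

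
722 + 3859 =4581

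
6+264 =270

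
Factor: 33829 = 33829^1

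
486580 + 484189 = 970769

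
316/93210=158/46605 = 0.00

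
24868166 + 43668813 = 68536979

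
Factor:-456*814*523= - 194129232 =- 2^4*3^1*11^1*19^1* 37^1*523^1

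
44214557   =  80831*547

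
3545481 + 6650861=10196342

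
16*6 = 96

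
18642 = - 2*( - 9321) 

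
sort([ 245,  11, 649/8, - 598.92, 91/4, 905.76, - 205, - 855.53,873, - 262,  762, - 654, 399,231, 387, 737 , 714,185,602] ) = [ - 855.53, - 654, - 598.92, - 262, - 205,11,91/4,649/8  ,  185,231,245, 387, 399, 602, 714, 737, 762,873,905.76]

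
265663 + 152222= 417885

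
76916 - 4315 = 72601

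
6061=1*6061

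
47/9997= 47/9997   =  0.00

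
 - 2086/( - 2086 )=1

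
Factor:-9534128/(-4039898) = 4767064/2019949 = 2^3*107^1*857^(  -  1)*2357^(-1)*5569^1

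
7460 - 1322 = 6138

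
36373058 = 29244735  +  7128323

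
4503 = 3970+533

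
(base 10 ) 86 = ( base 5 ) 321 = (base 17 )51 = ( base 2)1010110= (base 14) 62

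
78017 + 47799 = 125816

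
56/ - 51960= - 7/6495 = - 0.00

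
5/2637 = 5/2637 = 0.00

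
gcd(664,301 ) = 1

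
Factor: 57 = 3^1  *  19^1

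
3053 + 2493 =5546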